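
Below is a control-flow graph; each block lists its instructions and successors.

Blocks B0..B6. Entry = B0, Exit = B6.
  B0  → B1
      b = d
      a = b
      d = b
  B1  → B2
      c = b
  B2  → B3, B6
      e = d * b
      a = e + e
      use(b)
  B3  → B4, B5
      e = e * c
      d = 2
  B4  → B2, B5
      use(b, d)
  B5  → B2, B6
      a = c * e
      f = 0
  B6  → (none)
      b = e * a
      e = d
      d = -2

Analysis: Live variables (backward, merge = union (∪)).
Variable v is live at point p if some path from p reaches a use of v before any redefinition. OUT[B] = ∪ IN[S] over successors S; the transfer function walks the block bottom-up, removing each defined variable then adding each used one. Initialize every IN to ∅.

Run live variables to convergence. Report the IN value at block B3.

Converged values:
  B0:   IN={d}   OUT={b, d}
  B1:   IN={b, d}   OUT={b, c, d}
  B2:   IN={b, c, d}   OUT={a, b, c, d, e}
  B3:   IN={b, c, e}   OUT={b, c, d, e}
  B4:   IN={b, c, d, e}   OUT={b, c, d, e}
  B5:   IN={b, c, d, e}   OUT={a, b, c, d, e}
  B6:   IN={a, d, e}   OUT={}

Merge at B3: OUT[B3] = IN[B4] ⊔ IN[B5] = {b, c, d, e}
Applying B3's transfer function to that OUT value gives IN[B3] (row B3 above).

Answer: {b, c, e}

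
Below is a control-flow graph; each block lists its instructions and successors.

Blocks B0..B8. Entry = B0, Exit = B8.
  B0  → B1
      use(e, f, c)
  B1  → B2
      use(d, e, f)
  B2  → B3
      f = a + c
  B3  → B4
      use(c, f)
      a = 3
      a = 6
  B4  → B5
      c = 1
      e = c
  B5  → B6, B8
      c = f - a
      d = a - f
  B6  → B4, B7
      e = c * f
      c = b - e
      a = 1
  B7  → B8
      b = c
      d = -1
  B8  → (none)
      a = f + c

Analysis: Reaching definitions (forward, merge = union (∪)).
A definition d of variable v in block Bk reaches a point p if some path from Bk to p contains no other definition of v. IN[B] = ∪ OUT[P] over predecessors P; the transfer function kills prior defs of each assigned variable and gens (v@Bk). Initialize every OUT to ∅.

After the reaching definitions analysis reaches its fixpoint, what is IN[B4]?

Per-block solution:
  B0:   IN={}   OUT={}
  B1:   IN={}   OUT={}
  B2:   IN={}   OUT={f@B2}
  B3:   IN={f@B2}   OUT={a@B3, f@B2}
  B4:   IN={a@B3, a@B6, c@B6, d@B5, e@B6, f@B2}   OUT={a@B3, a@B6, c@B4, d@B5, e@B4, f@B2}
  B5:   IN={a@B3, a@B6, c@B4, d@B5, e@B4, f@B2}   OUT={a@B3, a@B6, c@B5, d@B5, e@B4, f@B2}
  B6:   IN={a@B3, a@B6, c@B5, d@B5, e@B4, f@B2}   OUT={a@B6, c@B6, d@B5, e@B6, f@B2}
  B7:   IN={a@B6, c@B6, d@B5, e@B6, f@B2}   OUT={a@B6, b@B7, c@B6, d@B7, e@B6, f@B2}
  B8:   IN={a@B3, a@B6, b@B7, c@B5, c@B6, d@B5, d@B7, e@B4, e@B6, f@B2}   OUT={a@B8, b@B7, c@B5, c@B6, d@B5, d@B7, e@B4, e@B6, f@B2}

Merge at B4: IN[B4] = OUT[B3] ⊔ OUT[B6] = {a@B3, a@B6, c@B6, d@B5, e@B6, f@B2}

Answer: {a@B3, a@B6, c@B6, d@B5, e@B6, f@B2}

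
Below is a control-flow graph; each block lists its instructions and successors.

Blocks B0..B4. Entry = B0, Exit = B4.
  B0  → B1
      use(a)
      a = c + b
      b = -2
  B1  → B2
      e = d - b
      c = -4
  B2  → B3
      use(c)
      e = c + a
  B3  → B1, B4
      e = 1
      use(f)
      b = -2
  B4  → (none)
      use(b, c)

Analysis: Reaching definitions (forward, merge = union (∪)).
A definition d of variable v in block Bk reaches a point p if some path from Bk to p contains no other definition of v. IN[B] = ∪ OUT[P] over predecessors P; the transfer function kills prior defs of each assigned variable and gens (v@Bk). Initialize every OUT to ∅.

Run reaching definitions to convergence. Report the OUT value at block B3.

Answer: {a@B0, b@B3, c@B1, e@B3}

Derivation:
Fixpoint table:
  B0:  IN={}  OUT={a@B0, b@B0}
  B1:  IN={a@B0, b@B0, b@B3, c@B1, e@B3}  OUT={a@B0, b@B0, b@B3, c@B1, e@B1}
  B2:  IN={a@B0, b@B0, b@B3, c@B1, e@B1}  OUT={a@B0, b@B0, b@B3, c@B1, e@B2}
  B3:  IN={a@B0, b@B0, b@B3, c@B1, e@B2}  OUT={a@B0, b@B3, c@B1, e@B3}
  B4:  IN={a@B0, b@B3, c@B1, e@B3}  OUT={a@B0, b@B3, c@B1, e@B3}

Merge at B3: IN[B3] = OUT[B2] = {a@B0, b@B0, b@B3, c@B1, e@B2}
Applying B3's transfer function to that IN value gives OUT[B3] (row B3 above).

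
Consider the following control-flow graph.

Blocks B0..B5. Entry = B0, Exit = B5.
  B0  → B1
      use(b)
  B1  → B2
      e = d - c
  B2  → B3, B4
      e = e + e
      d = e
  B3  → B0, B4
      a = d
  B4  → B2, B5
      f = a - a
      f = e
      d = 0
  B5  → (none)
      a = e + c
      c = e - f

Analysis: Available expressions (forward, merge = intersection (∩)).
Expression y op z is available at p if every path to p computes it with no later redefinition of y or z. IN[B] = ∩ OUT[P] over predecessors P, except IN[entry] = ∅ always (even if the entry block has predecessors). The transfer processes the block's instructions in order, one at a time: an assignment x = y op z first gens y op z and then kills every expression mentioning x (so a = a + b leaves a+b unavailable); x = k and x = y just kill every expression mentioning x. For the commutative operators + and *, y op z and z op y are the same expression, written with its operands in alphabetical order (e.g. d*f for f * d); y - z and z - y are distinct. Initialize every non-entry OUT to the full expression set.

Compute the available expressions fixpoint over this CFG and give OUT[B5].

Answer: {e-f}

Derivation:
Converged values:
  B0:  IN={}  OUT={}
  B1:  IN={}  OUT={d-c}
  B2:  IN={}  OUT={}
  B3:  IN={}  OUT={}
  B4:  IN={}  OUT={a-a}
  B5:  IN={a-a}  OUT={e-f}

Merge at B5: IN[B5] = OUT[B4] = {a-a}
Applying B5's transfer function to that IN value gives OUT[B5] (row B5 above).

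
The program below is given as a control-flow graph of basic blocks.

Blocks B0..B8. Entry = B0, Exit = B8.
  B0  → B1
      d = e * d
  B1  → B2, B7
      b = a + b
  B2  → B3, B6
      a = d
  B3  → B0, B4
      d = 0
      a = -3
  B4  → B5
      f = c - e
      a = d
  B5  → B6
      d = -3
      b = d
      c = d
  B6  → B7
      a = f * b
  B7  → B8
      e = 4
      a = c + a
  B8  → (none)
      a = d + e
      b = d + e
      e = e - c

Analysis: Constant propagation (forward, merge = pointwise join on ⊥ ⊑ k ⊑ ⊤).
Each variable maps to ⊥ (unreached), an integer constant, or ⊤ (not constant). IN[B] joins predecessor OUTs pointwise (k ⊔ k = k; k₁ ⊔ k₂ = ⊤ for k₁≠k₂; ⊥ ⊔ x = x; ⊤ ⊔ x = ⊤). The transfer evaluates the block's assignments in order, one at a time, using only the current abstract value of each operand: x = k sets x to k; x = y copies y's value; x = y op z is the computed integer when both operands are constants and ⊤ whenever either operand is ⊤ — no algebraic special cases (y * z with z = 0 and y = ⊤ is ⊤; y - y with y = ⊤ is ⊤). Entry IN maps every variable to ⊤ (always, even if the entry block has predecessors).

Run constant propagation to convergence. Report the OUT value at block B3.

Converged values:
  B0: | IN=(all ⊤) | OUT=(all ⊤)
  B1: | IN=(all ⊤) | OUT=(all ⊤)
  B2: | IN=(all ⊤) | OUT=(all ⊤)
  B3: | IN=(all ⊤) | OUT={a:-3, d:0; rest ⊤}
  B4: | IN={a:-3, d:0; rest ⊤} | OUT={a:0, d:0; rest ⊤}
  B5: | IN={a:0, d:0; rest ⊤} | OUT={a:0, b:-3, c:-3, d:-3; rest ⊤}
  B6: | IN=(all ⊤) | OUT=(all ⊤)
  B7: | IN=(all ⊤) | OUT={e:4; rest ⊤}
  B8: | IN={e:4; rest ⊤} | OUT=(all ⊤)

Merge at B3: IN[B3] = OUT[B2] = {a: ⊤, b: ⊤, c: ⊤, d: ⊤, e: ⊤, f: ⊤}
Applying B3's transfer function to that IN value gives OUT[B3] (row B3 above).

Answer: {a: -3, b: ⊤, c: ⊤, d: 0, e: ⊤, f: ⊤}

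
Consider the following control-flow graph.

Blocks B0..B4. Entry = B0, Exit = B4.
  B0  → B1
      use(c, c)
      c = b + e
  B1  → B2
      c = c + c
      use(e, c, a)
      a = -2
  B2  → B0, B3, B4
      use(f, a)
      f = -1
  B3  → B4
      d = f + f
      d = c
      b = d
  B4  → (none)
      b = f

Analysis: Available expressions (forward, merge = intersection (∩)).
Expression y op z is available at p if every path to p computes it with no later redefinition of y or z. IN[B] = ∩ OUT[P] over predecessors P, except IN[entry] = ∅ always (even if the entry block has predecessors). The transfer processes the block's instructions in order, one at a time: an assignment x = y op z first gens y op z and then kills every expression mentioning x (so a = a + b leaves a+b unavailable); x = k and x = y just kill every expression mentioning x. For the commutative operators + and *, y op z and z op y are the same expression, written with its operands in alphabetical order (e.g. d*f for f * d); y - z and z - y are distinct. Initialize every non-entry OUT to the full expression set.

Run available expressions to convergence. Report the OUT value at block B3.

Answer: {f+f}

Trace:
Per-block solution:
  B0:   IN={}   OUT={b+e}
  B1:   IN={b+e}   OUT={b+e}
  B2:   IN={b+e}   OUT={b+e}
  B3:   IN={b+e}   OUT={f+f}
  B4:   IN={}   OUT={}

Merge at B3: IN[B3] = OUT[B2] = {b+e}
Applying B3's transfer function to that IN value gives OUT[B3] (row B3 above).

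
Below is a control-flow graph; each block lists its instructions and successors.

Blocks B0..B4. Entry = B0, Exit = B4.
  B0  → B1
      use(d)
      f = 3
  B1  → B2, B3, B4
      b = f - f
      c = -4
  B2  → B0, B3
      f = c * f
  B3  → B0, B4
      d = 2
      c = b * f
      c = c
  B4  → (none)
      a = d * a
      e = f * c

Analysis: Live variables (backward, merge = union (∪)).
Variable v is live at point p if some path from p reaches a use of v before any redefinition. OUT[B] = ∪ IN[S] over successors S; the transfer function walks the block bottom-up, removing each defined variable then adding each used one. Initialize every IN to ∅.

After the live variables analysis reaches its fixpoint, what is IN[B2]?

Per-block solution:
  B0: | IN={a, d} | OUT={a, d, f}
  B1: | IN={a, d, f} | OUT={a, b, c, d, f}
  B2: | IN={a, b, c, d, f} | OUT={a, b, d, f}
  B3: | IN={a, b, f} | OUT={a, c, d, f}
  B4: | IN={a, c, d, f} | OUT={}

Merge at B2: OUT[B2] = IN[B0] ⊔ IN[B3] = {a, b, d, f}
Applying B2's transfer function to that OUT value gives IN[B2] (row B2 above).

Answer: {a, b, c, d, f}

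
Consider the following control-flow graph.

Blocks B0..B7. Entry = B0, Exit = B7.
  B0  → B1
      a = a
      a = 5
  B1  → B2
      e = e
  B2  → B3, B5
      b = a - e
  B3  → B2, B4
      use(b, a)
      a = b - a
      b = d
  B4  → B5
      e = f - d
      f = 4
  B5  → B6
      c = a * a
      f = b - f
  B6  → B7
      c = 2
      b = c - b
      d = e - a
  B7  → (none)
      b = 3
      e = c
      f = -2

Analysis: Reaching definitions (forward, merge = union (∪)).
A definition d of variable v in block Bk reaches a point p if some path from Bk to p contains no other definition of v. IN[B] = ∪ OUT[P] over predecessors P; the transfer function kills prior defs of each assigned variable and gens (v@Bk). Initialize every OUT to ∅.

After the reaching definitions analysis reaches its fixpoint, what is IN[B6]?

Answer: {a@B0, a@B3, b@B2, b@B3, c@B5, e@B1, e@B4, f@B5}

Derivation:
Fixpoint table:
  B0:   IN={}   OUT={a@B0}
  B1:   IN={a@B0}   OUT={a@B0, e@B1}
  B2:   IN={a@B0, a@B3, b@B3, e@B1}   OUT={a@B0, a@B3, b@B2, e@B1}
  B3:   IN={a@B0, a@B3, b@B2, e@B1}   OUT={a@B3, b@B3, e@B1}
  B4:   IN={a@B3, b@B3, e@B1}   OUT={a@B3, b@B3, e@B4, f@B4}
  B5:   IN={a@B0, a@B3, b@B2, b@B3, e@B1, e@B4, f@B4}   OUT={a@B0, a@B3, b@B2, b@B3, c@B5, e@B1, e@B4, f@B5}
  B6:   IN={a@B0, a@B3, b@B2, b@B3, c@B5, e@B1, e@B4, f@B5}   OUT={a@B0, a@B3, b@B6, c@B6, d@B6, e@B1, e@B4, f@B5}
  B7:   IN={a@B0, a@B3, b@B6, c@B6, d@B6, e@B1, e@B4, f@B5}   OUT={a@B0, a@B3, b@B7, c@B6, d@B6, e@B7, f@B7}

Merge at B6: IN[B6] = OUT[B5] = {a@B0, a@B3, b@B2, b@B3, c@B5, e@B1, e@B4, f@B5}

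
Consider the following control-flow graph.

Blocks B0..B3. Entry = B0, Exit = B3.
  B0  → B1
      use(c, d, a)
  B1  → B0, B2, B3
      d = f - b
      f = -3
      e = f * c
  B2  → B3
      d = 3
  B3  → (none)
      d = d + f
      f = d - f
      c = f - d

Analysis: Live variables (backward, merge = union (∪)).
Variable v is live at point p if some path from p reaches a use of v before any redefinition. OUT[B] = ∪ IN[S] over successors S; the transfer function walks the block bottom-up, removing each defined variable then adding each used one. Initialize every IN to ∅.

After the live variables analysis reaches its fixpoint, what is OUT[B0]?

Converged values:
  B0:  IN={a, b, c, d, f}  OUT={a, b, c, f}
  B1:  IN={a, b, c, f}  OUT={a, b, c, d, f}
  B2:  IN={f}  OUT={d, f}
  B3:  IN={d, f}  OUT={}

Merge at B0: OUT[B0] = IN[B1] = {a, b, c, f}

Answer: {a, b, c, f}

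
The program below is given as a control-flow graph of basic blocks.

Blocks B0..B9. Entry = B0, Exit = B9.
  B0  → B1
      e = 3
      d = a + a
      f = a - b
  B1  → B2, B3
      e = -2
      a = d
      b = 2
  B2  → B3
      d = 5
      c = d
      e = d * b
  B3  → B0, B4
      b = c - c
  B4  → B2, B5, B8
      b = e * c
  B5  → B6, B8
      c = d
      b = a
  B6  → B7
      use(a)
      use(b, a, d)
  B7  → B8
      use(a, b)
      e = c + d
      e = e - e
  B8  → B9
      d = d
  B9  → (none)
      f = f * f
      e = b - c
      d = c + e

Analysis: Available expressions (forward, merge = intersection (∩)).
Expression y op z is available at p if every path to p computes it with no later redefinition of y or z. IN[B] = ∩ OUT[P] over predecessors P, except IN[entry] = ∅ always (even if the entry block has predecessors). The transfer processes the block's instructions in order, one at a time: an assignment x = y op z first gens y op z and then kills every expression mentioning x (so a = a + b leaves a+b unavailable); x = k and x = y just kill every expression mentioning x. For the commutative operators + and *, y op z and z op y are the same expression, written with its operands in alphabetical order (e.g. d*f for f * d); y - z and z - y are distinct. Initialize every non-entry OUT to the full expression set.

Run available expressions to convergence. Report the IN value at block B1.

Per-block solution:
  B0:   IN={}   OUT={a+a, a-b}
  B1:   IN={a+a, a-b}   OUT={}
  B2:   IN={}   OUT={b*d}
  B3:   IN={}   OUT={c-c}
  B4:   IN={c-c}   OUT={c*e, c-c}
  B5:   IN={c*e, c-c}   OUT={}
  B6:   IN={}   OUT={}
  B7:   IN={}   OUT={c+d}
  B8:   IN={}   OUT={}
  B9:   IN={}   OUT={b-c, c+e}

Merge at B1: IN[B1] = OUT[B0] = {a+a, a-b}

Answer: {a+a, a-b}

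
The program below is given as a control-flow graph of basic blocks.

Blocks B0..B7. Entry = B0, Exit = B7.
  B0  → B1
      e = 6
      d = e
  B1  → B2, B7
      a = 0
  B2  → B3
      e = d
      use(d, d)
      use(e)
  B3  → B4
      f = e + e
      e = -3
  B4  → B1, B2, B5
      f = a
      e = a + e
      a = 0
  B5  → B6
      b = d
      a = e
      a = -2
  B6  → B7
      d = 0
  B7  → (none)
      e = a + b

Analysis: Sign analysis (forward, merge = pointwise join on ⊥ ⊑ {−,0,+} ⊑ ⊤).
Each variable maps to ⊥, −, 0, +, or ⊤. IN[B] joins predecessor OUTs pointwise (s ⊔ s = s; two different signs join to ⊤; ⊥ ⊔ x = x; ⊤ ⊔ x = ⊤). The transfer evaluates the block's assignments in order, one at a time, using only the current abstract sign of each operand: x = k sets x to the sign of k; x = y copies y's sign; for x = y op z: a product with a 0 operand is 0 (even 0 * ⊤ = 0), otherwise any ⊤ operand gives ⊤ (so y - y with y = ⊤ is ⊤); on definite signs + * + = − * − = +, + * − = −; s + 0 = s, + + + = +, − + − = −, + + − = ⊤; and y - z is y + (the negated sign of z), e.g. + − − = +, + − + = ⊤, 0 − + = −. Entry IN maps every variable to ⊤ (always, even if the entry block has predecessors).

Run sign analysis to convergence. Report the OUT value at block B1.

Answer: {a: 0, b: ⊤, c: ⊤, d: +, e: ⊤, f: ⊤}

Working:
Per-block solution:
  B0: | IN=(all ⊤) | OUT={d:+, e:+; rest ⊤}
  B1: | IN={d:+; rest ⊤} | OUT={a:0, d:+; rest ⊤}
  B2: | IN={a:0, d:+; rest ⊤} | OUT={a:0, d:+, e:+; rest ⊤}
  B3: | IN={a:0, d:+, e:+; rest ⊤} | OUT={a:0, d:+, e:-, f:+; rest ⊤}
  B4: | IN={a:0, d:+, e:-, f:+; rest ⊤} | OUT={a:0, d:+, e:-, f:0; rest ⊤}
  B5: | IN={a:0, d:+, e:-, f:0; rest ⊤} | OUT={a:-, b:+, d:+, e:-, f:0; rest ⊤}
  B6: | IN={a:-, b:+, d:+, e:-, f:0; rest ⊤} | OUT={a:-, b:+, d:0, e:-, f:0; rest ⊤}
  B7: | IN=(all ⊤) | OUT=(all ⊤)

Merge at B1: IN[B1] = OUT[B0] ⊔ OUT[B4] = {a: ⊤, b: ⊤, c: ⊤, d: +, e: ⊤, f: ⊤}
Applying B1's transfer function to that IN value gives OUT[B1] (row B1 above).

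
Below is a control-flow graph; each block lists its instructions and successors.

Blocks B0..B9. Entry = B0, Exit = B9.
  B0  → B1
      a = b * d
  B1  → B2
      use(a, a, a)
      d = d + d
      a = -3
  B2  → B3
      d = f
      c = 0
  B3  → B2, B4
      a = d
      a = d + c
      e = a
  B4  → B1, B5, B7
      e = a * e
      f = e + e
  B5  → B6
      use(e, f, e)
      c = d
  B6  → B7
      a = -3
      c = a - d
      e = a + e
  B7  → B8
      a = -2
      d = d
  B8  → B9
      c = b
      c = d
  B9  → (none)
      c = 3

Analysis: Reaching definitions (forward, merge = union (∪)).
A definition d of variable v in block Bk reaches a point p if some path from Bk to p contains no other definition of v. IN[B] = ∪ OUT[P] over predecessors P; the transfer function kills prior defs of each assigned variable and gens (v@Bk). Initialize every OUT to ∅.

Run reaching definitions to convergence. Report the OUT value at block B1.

Fixpoint table:
  B0:  IN={}  OUT={a@B0}
  B1:  IN={a@B0, a@B3, c@B2, d@B2, e@B4, f@B4}  OUT={a@B1, c@B2, d@B1, e@B4, f@B4}
  B2:  IN={a@B1, a@B3, c@B2, d@B1, d@B2, e@B3, e@B4, f@B4}  OUT={a@B1, a@B3, c@B2, d@B2, e@B3, e@B4, f@B4}
  B3:  IN={a@B1, a@B3, c@B2, d@B2, e@B3, e@B4, f@B4}  OUT={a@B3, c@B2, d@B2, e@B3, f@B4}
  B4:  IN={a@B3, c@B2, d@B2, e@B3, f@B4}  OUT={a@B3, c@B2, d@B2, e@B4, f@B4}
  B5:  IN={a@B3, c@B2, d@B2, e@B4, f@B4}  OUT={a@B3, c@B5, d@B2, e@B4, f@B4}
  B6:  IN={a@B3, c@B5, d@B2, e@B4, f@B4}  OUT={a@B6, c@B6, d@B2, e@B6, f@B4}
  B7:  IN={a@B3, a@B6, c@B2, c@B6, d@B2, e@B4, e@B6, f@B4}  OUT={a@B7, c@B2, c@B6, d@B7, e@B4, e@B6, f@B4}
  B8:  IN={a@B7, c@B2, c@B6, d@B7, e@B4, e@B6, f@B4}  OUT={a@B7, c@B8, d@B7, e@B4, e@B6, f@B4}
  B9:  IN={a@B7, c@B8, d@B7, e@B4, e@B6, f@B4}  OUT={a@B7, c@B9, d@B7, e@B4, e@B6, f@B4}

Merge at B1: IN[B1] = OUT[B0] ⊔ OUT[B4] = {a@B0, a@B3, c@B2, d@B2, e@B4, f@B4}
Applying B1's transfer function to that IN value gives OUT[B1] (row B1 above).

Answer: {a@B1, c@B2, d@B1, e@B4, f@B4}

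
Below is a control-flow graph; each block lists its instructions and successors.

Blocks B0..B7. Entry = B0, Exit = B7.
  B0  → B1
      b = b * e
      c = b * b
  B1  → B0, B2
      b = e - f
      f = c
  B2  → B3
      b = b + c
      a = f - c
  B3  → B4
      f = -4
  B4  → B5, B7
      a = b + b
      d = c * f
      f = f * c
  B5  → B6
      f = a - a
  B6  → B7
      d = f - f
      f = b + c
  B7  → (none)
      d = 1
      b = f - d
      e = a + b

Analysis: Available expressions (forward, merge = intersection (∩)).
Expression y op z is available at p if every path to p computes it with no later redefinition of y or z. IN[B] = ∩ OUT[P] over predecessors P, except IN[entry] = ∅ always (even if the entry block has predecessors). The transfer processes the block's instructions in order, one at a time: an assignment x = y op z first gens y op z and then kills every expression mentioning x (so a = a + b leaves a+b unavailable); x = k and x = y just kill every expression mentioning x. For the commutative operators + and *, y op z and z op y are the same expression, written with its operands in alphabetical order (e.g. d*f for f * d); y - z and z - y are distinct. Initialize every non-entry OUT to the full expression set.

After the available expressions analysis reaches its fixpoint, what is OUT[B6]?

Answer: {a-a, b+b, b+c}

Working:
Per-block solution:
  B0: | IN={} | OUT={b*b}
  B1: | IN={b*b} | OUT={}
  B2: | IN={} | OUT={f-c}
  B3: | IN={f-c} | OUT={}
  B4: | IN={} | OUT={b+b}
  B5: | IN={b+b} | OUT={a-a, b+b}
  B6: | IN={a-a, b+b} | OUT={a-a, b+b, b+c}
  B7: | IN={b+b} | OUT={a+b, f-d}

Merge at B6: IN[B6] = OUT[B5] = {a-a, b+b}
Applying B6's transfer function to that IN value gives OUT[B6] (row B6 above).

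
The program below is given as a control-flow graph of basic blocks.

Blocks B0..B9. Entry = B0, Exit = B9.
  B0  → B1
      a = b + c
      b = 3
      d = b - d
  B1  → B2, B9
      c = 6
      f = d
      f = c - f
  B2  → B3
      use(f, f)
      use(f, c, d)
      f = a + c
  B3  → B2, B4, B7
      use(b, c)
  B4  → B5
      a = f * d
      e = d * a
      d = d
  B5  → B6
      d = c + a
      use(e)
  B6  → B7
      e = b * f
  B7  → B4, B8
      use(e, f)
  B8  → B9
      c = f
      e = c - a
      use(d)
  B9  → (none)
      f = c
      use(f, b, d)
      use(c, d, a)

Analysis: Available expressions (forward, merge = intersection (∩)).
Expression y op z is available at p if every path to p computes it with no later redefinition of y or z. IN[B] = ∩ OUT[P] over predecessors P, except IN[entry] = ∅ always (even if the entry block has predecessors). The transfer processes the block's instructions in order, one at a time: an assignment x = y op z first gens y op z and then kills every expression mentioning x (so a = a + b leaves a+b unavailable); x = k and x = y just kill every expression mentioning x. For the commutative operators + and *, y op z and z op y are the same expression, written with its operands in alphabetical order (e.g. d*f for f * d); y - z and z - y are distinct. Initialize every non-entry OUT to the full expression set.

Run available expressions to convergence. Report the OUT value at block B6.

Answer: {a+c, b*f}

Derivation:
Converged values:
  B0:  IN={}  OUT={}
  B1:  IN={}  OUT={}
  B2:  IN={}  OUT={a+c}
  B3:  IN={a+c}  OUT={a+c}
  B4:  IN={a+c}  OUT={}
  B5:  IN={}  OUT={a+c}
  B6:  IN={a+c}  OUT={a+c, b*f}
  B7:  IN={a+c}  OUT={a+c}
  B8:  IN={a+c}  OUT={c-a}
  B9:  IN={}  OUT={}

Merge at B6: IN[B6] = OUT[B5] = {a+c}
Applying B6's transfer function to that IN value gives OUT[B6] (row B6 above).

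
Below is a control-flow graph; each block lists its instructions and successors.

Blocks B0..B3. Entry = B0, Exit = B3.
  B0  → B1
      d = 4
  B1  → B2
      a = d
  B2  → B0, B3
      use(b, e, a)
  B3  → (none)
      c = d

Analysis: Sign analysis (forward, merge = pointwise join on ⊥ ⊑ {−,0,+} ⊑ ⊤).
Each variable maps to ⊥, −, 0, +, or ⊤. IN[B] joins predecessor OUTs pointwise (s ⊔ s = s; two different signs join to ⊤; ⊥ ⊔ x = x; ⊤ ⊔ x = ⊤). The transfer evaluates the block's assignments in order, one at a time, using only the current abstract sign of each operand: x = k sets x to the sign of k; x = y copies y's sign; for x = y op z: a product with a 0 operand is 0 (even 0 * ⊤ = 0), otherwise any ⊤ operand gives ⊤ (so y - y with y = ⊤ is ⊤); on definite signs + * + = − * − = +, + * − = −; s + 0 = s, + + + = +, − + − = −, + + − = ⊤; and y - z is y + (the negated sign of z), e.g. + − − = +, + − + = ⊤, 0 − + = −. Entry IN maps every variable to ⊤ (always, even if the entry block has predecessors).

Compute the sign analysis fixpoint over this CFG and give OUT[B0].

Fixpoint table:
  B0:  IN=(all ⊤)  OUT={d:+; rest ⊤}
  B1:  IN={d:+; rest ⊤}  OUT={a:+, d:+; rest ⊤}
  B2:  IN={a:+, d:+; rest ⊤}  OUT={a:+, d:+; rest ⊤}
  B3:  IN={a:+, d:+; rest ⊤}  OUT={a:+, c:+, d:+; rest ⊤}

Merge at B0 (entry node, so the boundary value (all ⊤) is joined with the incoming edge(s)): IN[B0] = (all ⊤) ⊔ OUT[B2] = {a: ⊤, b: ⊤, c: ⊤, d: ⊤, e: ⊤, f: ⊤}
Applying B0's transfer function to that IN value gives OUT[B0] (row B0 above).

Answer: {a: ⊤, b: ⊤, c: ⊤, d: +, e: ⊤, f: ⊤}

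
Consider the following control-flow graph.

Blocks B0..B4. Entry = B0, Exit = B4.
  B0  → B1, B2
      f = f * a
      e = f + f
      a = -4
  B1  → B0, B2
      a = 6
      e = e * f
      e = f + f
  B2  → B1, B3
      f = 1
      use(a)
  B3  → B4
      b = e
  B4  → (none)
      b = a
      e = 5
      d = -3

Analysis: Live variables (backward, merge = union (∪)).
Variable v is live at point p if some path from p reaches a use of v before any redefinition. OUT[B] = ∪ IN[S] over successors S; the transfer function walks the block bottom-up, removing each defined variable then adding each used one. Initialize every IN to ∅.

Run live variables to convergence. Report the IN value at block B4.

Converged values:
  B0:   IN={a, f}   OUT={a, e, f}
  B1:   IN={e, f}   OUT={a, e, f}
  B2:   IN={a, e}   OUT={a, e, f}
  B3:   IN={a, e}   OUT={a}
  B4:   IN={a}   OUT={}

B4 is the boundary node: OUT[B4] = {}
Applying B4's transfer function to that OUT value gives IN[B4] (row B4 above).

Answer: {a}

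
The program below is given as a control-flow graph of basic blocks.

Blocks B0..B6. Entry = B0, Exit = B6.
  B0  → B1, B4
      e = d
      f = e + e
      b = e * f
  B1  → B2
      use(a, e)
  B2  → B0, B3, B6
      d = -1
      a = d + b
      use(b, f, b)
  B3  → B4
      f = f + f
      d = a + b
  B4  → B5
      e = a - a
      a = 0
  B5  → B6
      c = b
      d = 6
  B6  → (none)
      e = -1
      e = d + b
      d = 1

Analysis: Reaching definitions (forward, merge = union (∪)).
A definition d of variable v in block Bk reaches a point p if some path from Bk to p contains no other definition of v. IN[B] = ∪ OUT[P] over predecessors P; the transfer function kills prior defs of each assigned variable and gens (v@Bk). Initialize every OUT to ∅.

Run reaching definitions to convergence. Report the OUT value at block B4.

Answer: {a@B4, b@B0, d@B2, d@B3, e@B4, f@B0, f@B3}

Derivation:
Converged values:
  B0:  IN={a@B2, b@B0, d@B2, e@B0, f@B0}  OUT={a@B2, b@B0, d@B2, e@B0, f@B0}
  B1:  IN={a@B2, b@B0, d@B2, e@B0, f@B0}  OUT={a@B2, b@B0, d@B2, e@B0, f@B0}
  B2:  IN={a@B2, b@B0, d@B2, e@B0, f@B0}  OUT={a@B2, b@B0, d@B2, e@B0, f@B0}
  B3:  IN={a@B2, b@B0, d@B2, e@B0, f@B0}  OUT={a@B2, b@B0, d@B3, e@B0, f@B3}
  B4:  IN={a@B2, b@B0, d@B2, d@B3, e@B0, f@B0, f@B3}  OUT={a@B4, b@B0, d@B2, d@B3, e@B4, f@B0, f@B3}
  B5:  IN={a@B4, b@B0, d@B2, d@B3, e@B4, f@B0, f@B3}  OUT={a@B4, b@B0, c@B5, d@B5, e@B4, f@B0, f@B3}
  B6:  IN={a@B2, a@B4, b@B0, c@B5, d@B2, d@B5, e@B0, e@B4, f@B0, f@B3}  OUT={a@B2, a@B4, b@B0, c@B5, d@B6, e@B6, f@B0, f@B3}

Merge at B4: IN[B4] = OUT[B0] ⊔ OUT[B3] = {a@B2, b@B0, d@B2, d@B3, e@B0, f@B0, f@B3}
Applying B4's transfer function to that IN value gives OUT[B4] (row B4 above).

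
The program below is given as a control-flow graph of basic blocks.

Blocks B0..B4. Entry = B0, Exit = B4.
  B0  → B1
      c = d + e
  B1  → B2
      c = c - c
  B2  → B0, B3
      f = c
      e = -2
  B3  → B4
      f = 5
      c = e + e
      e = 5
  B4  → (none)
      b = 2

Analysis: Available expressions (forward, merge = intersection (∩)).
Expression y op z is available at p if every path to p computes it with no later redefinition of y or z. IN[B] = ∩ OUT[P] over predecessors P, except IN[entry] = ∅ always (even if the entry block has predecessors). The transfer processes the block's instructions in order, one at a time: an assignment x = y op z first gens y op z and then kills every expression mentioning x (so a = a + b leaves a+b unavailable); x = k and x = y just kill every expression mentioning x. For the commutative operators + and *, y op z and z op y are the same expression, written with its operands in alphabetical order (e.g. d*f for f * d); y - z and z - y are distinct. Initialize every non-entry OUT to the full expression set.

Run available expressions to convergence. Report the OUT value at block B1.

Answer: {d+e}

Working:
Per-block solution:
  B0:   IN={}   OUT={d+e}
  B1:   IN={d+e}   OUT={d+e}
  B2:   IN={d+e}   OUT={}
  B3:   IN={}   OUT={}
  B4:   IN={}   OUT={}

Merge at B1: IN[B1] = OUT[B0] = {d+e}
Applying B1's transfer function to that IN value gives OUT[B1] (row B1 above).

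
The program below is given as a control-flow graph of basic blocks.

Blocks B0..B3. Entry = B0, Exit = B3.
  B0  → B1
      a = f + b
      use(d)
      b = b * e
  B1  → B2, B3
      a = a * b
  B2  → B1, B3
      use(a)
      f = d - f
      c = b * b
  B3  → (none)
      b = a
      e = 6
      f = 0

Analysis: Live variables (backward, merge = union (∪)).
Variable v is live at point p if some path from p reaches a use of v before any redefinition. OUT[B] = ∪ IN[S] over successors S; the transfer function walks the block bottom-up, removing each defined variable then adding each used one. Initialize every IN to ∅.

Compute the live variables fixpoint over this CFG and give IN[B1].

Answer: {a, b, d, f}

Trace:
Fixpoint table:
  B0:  IN={b, d, e, f}  OUT={a, b, d, f}
  B1:  IN={a, b, d, f}  OUT={a, b, d, f}
  B2:  IN={a, b, d, f}  OUT={a, b, d, f}
  B3:  IN={a}  OUT={}

Merge at B1: OUT[B1] = IN[B2] ⊔ IN[B3] = {a, b, d, f}
Applying B1's transfer function to that OUT value gives IN[B1] (row B1 above).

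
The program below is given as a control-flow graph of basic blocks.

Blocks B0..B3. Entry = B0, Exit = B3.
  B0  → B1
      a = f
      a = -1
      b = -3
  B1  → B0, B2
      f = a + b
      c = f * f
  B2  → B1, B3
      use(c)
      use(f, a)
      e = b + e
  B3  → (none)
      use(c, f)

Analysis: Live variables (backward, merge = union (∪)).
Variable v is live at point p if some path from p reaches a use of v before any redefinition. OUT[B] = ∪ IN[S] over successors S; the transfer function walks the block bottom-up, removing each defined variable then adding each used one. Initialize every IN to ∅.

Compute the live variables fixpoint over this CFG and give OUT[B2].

Answer: {a, b, c, e, f}

Trace:
Per-block solution:
  B0:  IN={e, f}  OUT={a, b, e}
  B1:  IN={a, b, e}  OUT={a, b, c, e, f}
  B2:  IN={a, b, c, e, f}  OUT={a, b, c, e, f}
  B3:  IN={c, f}  OUT={}

Merge at B2: OUT[B2] = IN[B1] ⊔ IN[B3] = {a, b, c, e, f}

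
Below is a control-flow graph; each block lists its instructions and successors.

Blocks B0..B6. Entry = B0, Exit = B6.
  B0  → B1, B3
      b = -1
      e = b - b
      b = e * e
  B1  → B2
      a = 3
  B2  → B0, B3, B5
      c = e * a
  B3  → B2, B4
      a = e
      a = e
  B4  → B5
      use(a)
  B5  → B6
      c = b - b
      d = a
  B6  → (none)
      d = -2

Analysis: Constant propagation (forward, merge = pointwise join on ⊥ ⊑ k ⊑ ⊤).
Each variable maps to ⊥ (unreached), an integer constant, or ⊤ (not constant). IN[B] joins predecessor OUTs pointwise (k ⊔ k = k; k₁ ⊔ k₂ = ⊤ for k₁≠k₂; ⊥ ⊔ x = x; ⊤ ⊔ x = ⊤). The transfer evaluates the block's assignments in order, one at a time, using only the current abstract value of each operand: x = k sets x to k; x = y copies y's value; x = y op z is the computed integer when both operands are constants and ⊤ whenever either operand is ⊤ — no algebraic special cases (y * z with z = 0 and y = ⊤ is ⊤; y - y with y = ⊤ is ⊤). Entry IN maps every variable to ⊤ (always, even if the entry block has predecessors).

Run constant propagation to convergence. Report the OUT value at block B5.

Fixpoint table:
  B0: | IN=(all ⊤) | OUT={b:0, e:0; rest ⊤}
  B1: | IN={b:0, e:0; rest ⊤} | OUT={a:3, b:0, e:0; rest ⊤}
  B2: | IN={b:0, e:0; rest ⊤} | OUT={b:0, e:0; rest ⊤}
  B3: | IN={b:0, e:0; rest ⊤} | OUT={a:0, b:0, e:0; rest ⊤}
  B4: | IN={a:0, b:0, e:0; rest ⊤} | OUT={a:0, b:0, e:0; rest ⊤}
  B5: | IN={b:0, e:0; rest ⊤} | OUT={b:0, c:0, e:0; rest ⊤}
  B6: | IN={b:0, c:0, e:0; rest ⊤} | OUT={b:0, c:0, d:-2, e:0; rest ⊤}

Merge at B5: IN[B5] = OUT[B2] ⊔ OUT[B4] = {a: ⊤, b: 0, c: ⊤, d: ⊤, e: 0, f: ⊤}
Applying B5's transfer function to that IN value gives OUT[B5] (row B5 above).

Answer: {a: ⊤, b: 0, c: 0, d: ⊤, e: 0, f: ⊤}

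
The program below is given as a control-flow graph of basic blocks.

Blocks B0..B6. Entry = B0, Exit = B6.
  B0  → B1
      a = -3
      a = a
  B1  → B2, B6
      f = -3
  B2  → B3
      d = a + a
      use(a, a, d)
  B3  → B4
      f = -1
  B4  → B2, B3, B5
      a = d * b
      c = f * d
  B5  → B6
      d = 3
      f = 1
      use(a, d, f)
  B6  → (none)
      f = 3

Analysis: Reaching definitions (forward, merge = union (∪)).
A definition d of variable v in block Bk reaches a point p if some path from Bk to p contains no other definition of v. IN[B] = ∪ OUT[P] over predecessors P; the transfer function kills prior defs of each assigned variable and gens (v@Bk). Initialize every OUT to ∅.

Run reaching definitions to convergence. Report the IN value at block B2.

Fixpoint table:
  B0: | IN={} | OUT={a@B0}
  B1: | IN={a@B0} | OUT={a@B0, f@B1}
  B2: | IN={a@B0, a@B4, c@B4, d@B2, f@B1, f@B3} | OUT={a@B0, a@B4, c@B4, d@B2, f@B1, f@B3}
  B3: | IN={a@B0, a@B4, c@B4, d@B2, f@B1, f@B3} | OUT={a@B0, a@B4, c@B4, d@B2, f@B3}
  B4: | IN={a@B0, a@B4, c@B4, d@B2, f@B3} | OUT={a@B4, c@B4, d@B2, f@B3}
  B5: | IN={a@B4, c@B4, d@B2, f@B3} | OUT={a@B4, c@B4, d@B5, f@B5}
  B6: | IN={a@B0, a@B4, c@B4, d@B5, f@B1, f@B5} | OUT={a@B0, a@B4, c@B4, d@B5, f@B6}

Merge at B2: IN[B2] = OUT[B1] ⊔ OUT[B4] = {a@B0, a@B4, c@B4, d@B2, f@B1, f@B3}

Answer: {a@B0, a@B4, c@B4, d@B2, f@B1, f@B3}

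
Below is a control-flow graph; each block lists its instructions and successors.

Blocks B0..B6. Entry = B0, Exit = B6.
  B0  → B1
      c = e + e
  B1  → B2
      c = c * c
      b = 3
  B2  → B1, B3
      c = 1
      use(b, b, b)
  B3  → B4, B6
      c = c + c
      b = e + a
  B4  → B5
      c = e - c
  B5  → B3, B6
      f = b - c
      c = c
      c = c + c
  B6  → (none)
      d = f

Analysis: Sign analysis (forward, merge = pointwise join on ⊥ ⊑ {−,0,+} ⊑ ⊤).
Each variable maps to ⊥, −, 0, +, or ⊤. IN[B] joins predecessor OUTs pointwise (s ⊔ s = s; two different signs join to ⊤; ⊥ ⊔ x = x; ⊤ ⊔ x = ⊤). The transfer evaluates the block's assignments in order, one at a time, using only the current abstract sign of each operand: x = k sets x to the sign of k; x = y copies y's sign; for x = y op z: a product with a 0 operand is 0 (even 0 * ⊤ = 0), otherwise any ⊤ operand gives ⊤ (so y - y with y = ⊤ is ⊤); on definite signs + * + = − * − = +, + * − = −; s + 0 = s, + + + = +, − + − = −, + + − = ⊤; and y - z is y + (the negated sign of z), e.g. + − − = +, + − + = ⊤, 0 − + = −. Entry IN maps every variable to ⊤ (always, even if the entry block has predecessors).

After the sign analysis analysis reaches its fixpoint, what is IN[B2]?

Converged values:
  B0:   IN=(all ⊤)   OUT=(all ⊤)
  B1:   IN=(all ⊤)   OUT={b:+; rest ⊤}
  B2:   IN={b:+; rest ⊤}   OUT={b:+, c:+; rest ⊤}
  B3:   IN=(all ⊤)   OUT=(all ⊤)
  B4:   IN=(all ⊤)   OUT=(all ⊤)
  B5:   IN=(all ⊤)   OUT=(all ⊤)
  B6:   IN=(all ⊤)   OUT=(all ⊤)

Merge at B2: IN[B2] = OUT[B1] = {a: ⊤, b: +, c: ⊤, d: ⊤, e: ⊤, f: ⊤}

Answer: {a: ⊤, b: +, c: ⊤, d: ⊤, e: ⊤, f: ⊤}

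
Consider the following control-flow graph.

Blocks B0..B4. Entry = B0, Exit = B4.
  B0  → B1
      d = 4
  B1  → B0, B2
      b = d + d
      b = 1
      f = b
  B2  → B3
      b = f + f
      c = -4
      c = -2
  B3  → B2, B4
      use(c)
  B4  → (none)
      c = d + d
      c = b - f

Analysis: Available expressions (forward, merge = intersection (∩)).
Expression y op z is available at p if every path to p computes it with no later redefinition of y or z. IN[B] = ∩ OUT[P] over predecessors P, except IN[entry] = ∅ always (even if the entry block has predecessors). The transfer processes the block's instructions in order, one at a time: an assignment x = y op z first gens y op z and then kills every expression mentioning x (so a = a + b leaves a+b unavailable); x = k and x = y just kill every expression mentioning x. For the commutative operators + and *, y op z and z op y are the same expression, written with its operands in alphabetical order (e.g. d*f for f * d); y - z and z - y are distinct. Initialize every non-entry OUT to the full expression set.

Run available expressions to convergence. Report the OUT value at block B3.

Answer: {d+d, f+f}

Working:
Fixpoint table:
  B0:   IN={}   OUT={}
  B1:   IN={}   OUT={d+d}
  B2:   IN={d+d}   OUT={d+d, f+f}
  B3:   IN={d+d, f+f}   OUT={d+d, f+f}
  B4:   IN={d+d, f+f}   OUT={b-f, d+d, f+f}

Merge at B3: IN[B3] = OUT[B2] = {d+d, f+f}
Applying B3's transfer function to that IN value gives OUT[B3] (row B3 above).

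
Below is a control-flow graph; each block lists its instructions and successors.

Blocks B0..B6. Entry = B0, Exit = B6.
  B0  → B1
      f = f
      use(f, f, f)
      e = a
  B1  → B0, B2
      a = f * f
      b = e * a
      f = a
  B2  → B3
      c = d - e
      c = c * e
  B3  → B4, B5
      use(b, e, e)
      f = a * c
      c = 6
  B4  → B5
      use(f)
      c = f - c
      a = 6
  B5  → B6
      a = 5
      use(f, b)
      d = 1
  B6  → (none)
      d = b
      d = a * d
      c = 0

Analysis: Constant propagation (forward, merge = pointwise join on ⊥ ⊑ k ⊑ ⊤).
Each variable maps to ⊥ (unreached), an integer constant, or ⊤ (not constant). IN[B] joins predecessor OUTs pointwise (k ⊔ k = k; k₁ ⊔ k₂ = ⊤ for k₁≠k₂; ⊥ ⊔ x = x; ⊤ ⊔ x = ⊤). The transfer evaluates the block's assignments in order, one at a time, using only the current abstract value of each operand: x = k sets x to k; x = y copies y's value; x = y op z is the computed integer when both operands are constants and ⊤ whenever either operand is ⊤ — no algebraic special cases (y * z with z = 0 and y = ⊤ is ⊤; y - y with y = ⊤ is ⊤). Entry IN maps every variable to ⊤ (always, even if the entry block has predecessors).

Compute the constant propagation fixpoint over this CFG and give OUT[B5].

Per-block solution:
  B0:   IN=(all ⊤)   OUT=(all ⊤)
  B1:   IN=(all ⊤)   OUT=(all ⊤)
  B2:   IN=(all ⊤)   OUT=(all ⊤)
  B3:   IN=(all ⊤)   OUT={c:6; rest ⊤}
  B4:   IN={c:6; rest ⊤}   OUT={a:6; rest ⊤}
  B5:   IN=(all ⊤)   OUT={a:5, d:1; rest ⊤}
  B6:   IN={a:5, d:1; rest ⊤}   OUT={a:5, c:0; rest ⊤}

Merge at B5: IN[B5] = OUT[B3] ⊔ OUT[B4] = {a: ⊤, b: ⊤, c: ⊤, d: ⊤, e: ⊤, f: ⊤}
Applying B5's transfer function to that IN value gives OUT[B5] (row B5 above).

Answer: {a: 5, b: ⊤, c: ⊤, d: 1, e: ⊤, f: ⊤}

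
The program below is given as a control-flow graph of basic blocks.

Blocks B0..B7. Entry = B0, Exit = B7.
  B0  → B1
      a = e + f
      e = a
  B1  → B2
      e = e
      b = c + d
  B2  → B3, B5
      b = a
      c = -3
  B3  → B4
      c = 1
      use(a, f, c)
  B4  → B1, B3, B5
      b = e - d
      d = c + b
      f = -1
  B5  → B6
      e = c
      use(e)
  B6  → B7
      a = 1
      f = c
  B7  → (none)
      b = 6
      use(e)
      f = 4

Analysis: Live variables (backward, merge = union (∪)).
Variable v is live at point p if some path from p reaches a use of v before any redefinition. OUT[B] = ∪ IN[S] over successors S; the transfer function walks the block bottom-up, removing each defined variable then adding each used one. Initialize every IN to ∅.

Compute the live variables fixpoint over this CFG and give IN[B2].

Per-block solution:
  B0:   IN={c, d, e, f}   OUT={a, c, d, e, f}
  B1:   IN={a, c, d, e, f}   OUT={a, d, e, f}
  B2:   IN={a, d, e, f}   OUT={a, c, d, e, f}
  B3:   IN={a, d, e, f}   OUT={a, c, d, e}
  B4:   IN={a, c, d, e}   OUT={a, c, d, e, f}
  B5:   IN={c}   OUT={c, e}
  B6:   IN={c, e}   OUT={e}
  B7:   IN={e}   OUT={}

Merge at B2: OUT[B2] = IN[B3] ⊔ IN[B5] = {a, c, d, e, f}
Applying B2's transfer function to that OUT value gives IN[B2] (row B2 above).

Answer: {a, d, e, f}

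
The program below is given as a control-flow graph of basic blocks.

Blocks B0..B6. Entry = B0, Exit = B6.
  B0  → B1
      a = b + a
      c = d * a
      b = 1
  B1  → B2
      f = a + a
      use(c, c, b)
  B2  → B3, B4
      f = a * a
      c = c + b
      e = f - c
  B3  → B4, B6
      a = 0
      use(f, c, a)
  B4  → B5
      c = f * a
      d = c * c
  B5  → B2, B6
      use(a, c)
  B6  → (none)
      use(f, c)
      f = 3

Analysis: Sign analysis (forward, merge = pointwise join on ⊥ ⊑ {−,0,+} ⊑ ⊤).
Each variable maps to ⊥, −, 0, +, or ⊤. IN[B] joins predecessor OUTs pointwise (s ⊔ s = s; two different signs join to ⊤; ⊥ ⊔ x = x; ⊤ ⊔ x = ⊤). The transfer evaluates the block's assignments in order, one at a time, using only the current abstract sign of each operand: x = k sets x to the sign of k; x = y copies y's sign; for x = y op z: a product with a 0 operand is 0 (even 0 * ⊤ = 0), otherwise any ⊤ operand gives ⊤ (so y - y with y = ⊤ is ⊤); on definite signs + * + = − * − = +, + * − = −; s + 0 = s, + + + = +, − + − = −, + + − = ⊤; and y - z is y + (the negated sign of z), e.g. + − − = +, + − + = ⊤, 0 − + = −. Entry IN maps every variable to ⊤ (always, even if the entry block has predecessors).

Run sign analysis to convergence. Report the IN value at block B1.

Converged values:
  B0:  IN=(all ⊤)  OUT={b:+; rest ⊤}
  B1:  IN={b:+; rest ⊤}  OUT={b:+; rest ⊤}
  B2:  IN={b:+; rest ⊤}  OUT={b:+; rest ⊤}
  B3:  IN={b:+; rest ⊤}  OUT={a:0, b:+; rest ⊤}
  B4:  IN={b:+; rest ⊤}  OUT={b:+; rest ⊤}
  B5:  IN={b:+; rest ⊤}  OUT={b:+; rest ⊤}
  B6:  IN={b:+; rest ⊤}  OUT={b:+, f:+; rest ⊤}

Merge at B1: IN[B1] = OUT[B0] = {a: ⊤, b: +, c: ⊤, d: ⊤, e: ⊤, f: ⊤}

Answer: {a: ⊤, b: +, c: ⊤, d: ⊤, e: ⊤, f: ⊤}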